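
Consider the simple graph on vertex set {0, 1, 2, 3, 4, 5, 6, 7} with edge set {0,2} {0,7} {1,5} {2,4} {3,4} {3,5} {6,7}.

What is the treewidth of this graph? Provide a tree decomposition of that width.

Each bag holds 2 vertices, so the decomposition has width 1, which upper-bounds the treewidth. Since G has at least one edge (e.g. 6–7), it is not an edgeless graph, so tw(G) ≥ 1. Therefore the treewidth is 1.

Treewidth 1.
Bags: B1 = {6, 7}  B2 = {0, 7}  B3 = {0, 2}  B4 = {2, 4}  B5 = {3, 4}  B6 = {3, 5}  B7 = {1, 5}
Tree: B1–B2, B2–B3, B3–B4, B4–B5, B5–B6, B6–B7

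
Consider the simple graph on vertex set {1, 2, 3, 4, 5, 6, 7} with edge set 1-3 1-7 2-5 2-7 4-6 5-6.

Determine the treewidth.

1

A width-1 tree decomposition is:
Bags: B1 = {4, 6}  B2 = {5, 6}  B3 = {2, 5}  B4 = {2, 7}  B5 = {1, 7}  B6 = {1, 3}
Tree: B1–B2, B2–B3, B3–B4, B4–B5, B5–B6
Every bag has size at most 2, so the width is 2 − 1 = 1 and tw(G) ≤ 1. G has an edge, so its treewidth is at least 1. Hence tw(G) = 1 exactly.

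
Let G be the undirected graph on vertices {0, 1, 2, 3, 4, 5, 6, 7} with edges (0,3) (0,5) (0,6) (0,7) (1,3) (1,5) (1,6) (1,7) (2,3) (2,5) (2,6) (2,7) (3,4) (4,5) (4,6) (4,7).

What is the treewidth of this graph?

A width-4 tree decomposition is:
Bags: B1 = {3, 4, 5, 6, 7}  B2 = {2, 3, 5, 6, 7}  B3 = {0, 3, 5, 6, 7}  B4 = {1, 3, 5, 6, 7}
Tree: B1–B2, B2–B3, B3–B4
The largest bag has 5 vertices, giving width 4; this decomposition certifies tw(G) ≤ 4. For the lower bound: the 5 vertex sets {4,6}, {2,5}, {0,3}, {7}, {1} are disjoint, each induces a connected subgraph, and every pair is joined by at least one edge of G. Contracting each set to a single vertex therefore yields K_{5} as a minor, and since treewidth is minor-monotone, tw(G) ≥ tw(K_{5}) = 4. Hence tw(G) = 4 exactly.

4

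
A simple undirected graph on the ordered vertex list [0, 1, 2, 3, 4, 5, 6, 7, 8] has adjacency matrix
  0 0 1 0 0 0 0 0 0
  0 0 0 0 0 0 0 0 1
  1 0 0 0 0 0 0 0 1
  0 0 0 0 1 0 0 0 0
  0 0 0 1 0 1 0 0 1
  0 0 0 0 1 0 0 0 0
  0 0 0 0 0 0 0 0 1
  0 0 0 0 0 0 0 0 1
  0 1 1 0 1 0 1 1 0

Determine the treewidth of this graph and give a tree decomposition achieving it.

Treewidth 1.
Bags: B1 = {7, 8}  B2 = {2, 8}  B3 = {4, 8}  B4 = {3, 4}  B5 = {4, 5}  B6 = {0, 2}  B7 = {1, 8}  B8 = {6, 8}
Tree: B1–B2, B1–B3, B3–B4, B4–B5, B2–B6, B2–B7, B3–B8

Each bag holds 2 vertices, so the decomposition has width 1, which upper-bounds the treewidth. Any graph with an edge has treewidth ≥ 1, and G has the edge 7–8. Therefore the treewidth is 1.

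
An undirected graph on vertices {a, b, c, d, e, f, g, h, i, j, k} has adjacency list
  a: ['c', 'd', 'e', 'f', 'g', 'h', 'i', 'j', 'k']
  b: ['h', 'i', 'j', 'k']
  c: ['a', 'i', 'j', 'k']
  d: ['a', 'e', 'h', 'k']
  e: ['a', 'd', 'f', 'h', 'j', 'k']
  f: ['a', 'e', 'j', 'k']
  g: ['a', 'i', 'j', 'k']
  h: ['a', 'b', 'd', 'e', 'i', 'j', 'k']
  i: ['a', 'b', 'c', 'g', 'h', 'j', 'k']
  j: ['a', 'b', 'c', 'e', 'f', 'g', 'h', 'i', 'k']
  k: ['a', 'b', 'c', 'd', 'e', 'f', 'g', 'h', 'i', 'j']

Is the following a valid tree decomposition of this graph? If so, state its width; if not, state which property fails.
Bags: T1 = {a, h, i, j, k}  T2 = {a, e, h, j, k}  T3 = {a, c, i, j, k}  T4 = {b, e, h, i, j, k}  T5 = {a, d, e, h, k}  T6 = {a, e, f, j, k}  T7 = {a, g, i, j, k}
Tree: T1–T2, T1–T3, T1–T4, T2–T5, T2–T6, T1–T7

A tree decomposition must satisfy three properties: every vertex lies in some bag; for every edge, both endpoints lie together in some bag; and for every vertex, the bags containing it form a connected subtree. Here bags containing vertex e are not connected in the tree, so the decomposition is invalid.

No — bags containing vertex e are not connected in the tree.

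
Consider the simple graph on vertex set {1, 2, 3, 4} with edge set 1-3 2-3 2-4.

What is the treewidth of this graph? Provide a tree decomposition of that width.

The largest bag has 2 vertices, giving width 1; this decomposition certifies tw(G) ≤ 1. G has an edge, so its treewidth is at least 1. Hence tw(G) = 1 exactly.

Treewidth 1.
One optimal decomposition is:
Bags: B1 = {1, 3}  B2 = {2, 3}  B3 = {2, 4}
Tree: B1–B2, B2–B3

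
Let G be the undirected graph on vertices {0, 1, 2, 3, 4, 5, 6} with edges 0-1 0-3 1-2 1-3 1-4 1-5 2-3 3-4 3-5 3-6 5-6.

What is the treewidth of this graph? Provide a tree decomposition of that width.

Treewidth 2.
One such decomposition:
Bags: B1 = {1, 3, 4}  B2 = {1, 3, 5}  B3 = {3, 5, 6}  B4 = {0, 1, 3}  B5 = {1, 2, 3}
Tree: B1–B2, B2–B3, B2–B4, B2–B5

The largest bag has 3 vertices, giving width 2; this decomposition certifies tw(G) ≤ 2. For the lower bound, the 3 vertices {0, 1, 3} are pairwise adjacent, and any tree decomposition puts a clique entirely inside one bag — forcing width ≥ 2. Therefore the treewidth is 2.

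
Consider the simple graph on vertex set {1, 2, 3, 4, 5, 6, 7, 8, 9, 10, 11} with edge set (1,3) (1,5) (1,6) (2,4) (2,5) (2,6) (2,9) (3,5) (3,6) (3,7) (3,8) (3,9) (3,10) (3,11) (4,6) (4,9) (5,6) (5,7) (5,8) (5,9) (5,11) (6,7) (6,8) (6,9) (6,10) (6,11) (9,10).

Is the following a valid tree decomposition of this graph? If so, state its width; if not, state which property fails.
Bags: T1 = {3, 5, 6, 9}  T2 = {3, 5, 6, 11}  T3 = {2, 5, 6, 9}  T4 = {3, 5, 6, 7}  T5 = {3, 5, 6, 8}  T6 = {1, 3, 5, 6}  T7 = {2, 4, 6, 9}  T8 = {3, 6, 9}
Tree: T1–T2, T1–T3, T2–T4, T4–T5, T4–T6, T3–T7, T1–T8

No — vertex 10 appears in no bag.

A tree decomposition must satisfy three properties: every vertex lies in some bag; for every edge, both endpoints lie together in some bag; and for every vertex, the bags containing it form a connected subtree. Here vertex 10 appears in no bag, so the decomposition is invalid.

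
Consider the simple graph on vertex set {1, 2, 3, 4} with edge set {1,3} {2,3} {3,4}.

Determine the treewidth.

1

A width-1 tree decomposition is:
Bags: B1 = {2, 3}  B2 = {1, 3}  B3 = {3, 4}
Tree: B1–B2, B2–B3
Each bag holds 2 vertices, so the decomposition has width 1, which upper-bounds the treewidth. Since G has at least one edge (e.g. 2–3), it is not an edgeless graph, so tw(G) ≥ 1. Therefore the treewidth is 1.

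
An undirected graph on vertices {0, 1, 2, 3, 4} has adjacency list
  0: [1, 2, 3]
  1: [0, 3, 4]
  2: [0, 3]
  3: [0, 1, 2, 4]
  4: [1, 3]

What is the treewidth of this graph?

A width-2 tree decomposition is:
Bags: B1 = {0, 1, 3}  B2 = {1, 3, 4}  B3 = {0, 2, 3}
Tree: B1–B2, B1–B3
Every bag has size at most 3, so the width is 3 − 1 = 2 and tw(G) ≤ 2. Conversely, {0, 1, 3} is a clique of size 3, and the vertices of any clique must share a bag in every tree decomposition; so some bag has ≥ 3 vertices and tw(G) ≥ 2. The upper and lower bounds meet at 2, so that is the treewidth.

2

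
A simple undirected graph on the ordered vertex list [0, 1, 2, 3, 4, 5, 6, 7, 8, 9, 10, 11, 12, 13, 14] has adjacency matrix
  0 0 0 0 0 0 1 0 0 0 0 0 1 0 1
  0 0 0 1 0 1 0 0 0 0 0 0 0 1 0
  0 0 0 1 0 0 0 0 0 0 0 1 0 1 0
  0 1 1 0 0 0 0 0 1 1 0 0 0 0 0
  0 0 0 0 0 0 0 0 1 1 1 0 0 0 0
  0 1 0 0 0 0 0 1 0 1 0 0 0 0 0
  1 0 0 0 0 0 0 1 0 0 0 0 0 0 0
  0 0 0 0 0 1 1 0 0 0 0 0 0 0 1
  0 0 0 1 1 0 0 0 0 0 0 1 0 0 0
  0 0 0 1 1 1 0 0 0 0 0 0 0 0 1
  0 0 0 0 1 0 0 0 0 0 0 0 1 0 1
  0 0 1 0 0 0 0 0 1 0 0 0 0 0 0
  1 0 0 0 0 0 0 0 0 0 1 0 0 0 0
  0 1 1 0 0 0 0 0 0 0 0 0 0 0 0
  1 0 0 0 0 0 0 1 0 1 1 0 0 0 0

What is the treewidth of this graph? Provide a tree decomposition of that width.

Every bag has size at most 4, so the width is 4 − 1 = 3 and tw(G) ≤ 3. For the lower bound: the 4 vertex sets {2,11,13}, {8}, {3}, {1,4,5,9} are disjoint, each induces a connected subgraph, and every pair is joined by at least one edge of G. Contracting each set to a single vertex therefore yields K_{4} as a minor, and since treewidth is minor-monotone, tw(G) ≥ tw(K_{4}) = 3. Hence tw(G) = 3 exactly.

Treewidth 3.
One such decomposition:
Bags: B1 = {2, 8, 11, 13}  B2 = {2, 3, 8, 13}  B3 = {1, 3, 8, 13}  B4 = {1, 3, 4, 8}  B5 = {1, 3, 4, 9}  B6 = {1, 4, 5, 9}  B7 = {4, 5, 9, 10}  B8 = {5, 9, 10, 14}  B9 = {5, 7, 10, 14}  B10 = {7, 10, 12, 14}  B11 = {0, 7, 12, 14}  B12 = {0, 6, 7, 12}
Tree: B1–B2, B2–B3, B3–B4, B4–B5, B5–B6, B6–B7, B7–B8, B8–B9, B9–B10, B10–B11, B11–B12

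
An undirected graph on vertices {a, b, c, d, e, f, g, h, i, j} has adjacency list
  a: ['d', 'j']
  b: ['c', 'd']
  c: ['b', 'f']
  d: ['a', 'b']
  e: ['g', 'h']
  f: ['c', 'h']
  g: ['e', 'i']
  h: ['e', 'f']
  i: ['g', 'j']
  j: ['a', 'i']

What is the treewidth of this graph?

A width-2 tree decomposition is:
Bags: B1 = {b, c, f}  B2 = {b, f, h}  B3 = {b, e, h}  B4 = {b, e, g}  B5 = {b, g, i}  B6 = {b, i, j}  B7 = {a, b, j}  B8 = {a, b, d}
Tree: B1–B2, B2–B3, B3–B4, B4–B5, B5–B6, B6–B7, B7–B8
The largest bag has 3 vertices, giving width 2; this decomposition certifies tw(G) ≤ 2. Since b–c–f–h–e–g–i–j–a–d–b is a cycle in G, G is not acyclic. Forests are exactly the graphs of treewidth ≤ 1, so tw(G) ≥ 2. Hence tw(G) = 2 exactly.

2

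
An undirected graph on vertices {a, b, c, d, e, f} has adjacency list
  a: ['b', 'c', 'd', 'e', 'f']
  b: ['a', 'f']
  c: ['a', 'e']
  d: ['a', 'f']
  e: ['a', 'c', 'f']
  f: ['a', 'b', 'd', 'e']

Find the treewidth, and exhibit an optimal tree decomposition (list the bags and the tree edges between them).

Treewidth 2.
One such decomposition:
Bags: B1 = {a, d, f}  B2 = {a, e, f}  B3 = {a, b, f}  B4 = {a, c, e}
Tree: B1–B2, B1–B3, B2–B4

Every bag has size at most 3, so the width is 3 − 1 = 2 and tw(G) ≤ 2. Conversely, {a, c, e} is a clique of size 3, and the vertices of any clique must share a bag in every tree decomposition; so some bag has ≥ 3 vertices and tw(G) ≥ 2. Hence tw(G) = 2 exactly.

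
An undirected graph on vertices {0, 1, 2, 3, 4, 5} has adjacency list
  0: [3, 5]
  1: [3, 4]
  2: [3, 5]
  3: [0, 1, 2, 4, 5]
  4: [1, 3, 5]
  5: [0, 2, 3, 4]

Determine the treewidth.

2

A width-2 tree decomposition is:
Bags: B1 = {3, 4, 5}  B2 = {2, 3, 5}  B3 = {0, 3, 5}  B4 = {1, 3, 4}
Tree: B1–B2, B2–B3, B1–B4
The largest bag has 3 vertices, giving width 2; this decomposition certifies tw(G) ≤ 2. Conversely, {1, 3, 4} is a clique of size 3, and the vertices of any clique must share a bag in every tree decomposition; so some bag has ≥ 3 vertices and tw(G) ≥ 2. Hence tw(G) = 2 exactly.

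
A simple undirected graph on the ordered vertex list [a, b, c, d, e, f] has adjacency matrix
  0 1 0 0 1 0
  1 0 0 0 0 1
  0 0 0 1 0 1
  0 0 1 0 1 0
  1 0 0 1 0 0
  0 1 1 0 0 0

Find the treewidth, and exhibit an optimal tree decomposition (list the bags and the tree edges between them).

Treewidth 2.
One optimal decomposition is:
Bags: B1 = {b, c, f}  B2 = {b, c, d}  B3 = {b, d, e}  B4 = {a, b, e}
Tree: B1–B2, B2–B3, B3–B4

Every bag has size at most 3, so the width is 3 − 1 = 2 and tw(G) ≤ 2. For the lower bound, G contains the cycle b–f–c–d–e–a–b, so G is not a forest; only forests have treewidth ≤ 1, hence tw(G) ≥ 2. Therefore the treewidth is 2.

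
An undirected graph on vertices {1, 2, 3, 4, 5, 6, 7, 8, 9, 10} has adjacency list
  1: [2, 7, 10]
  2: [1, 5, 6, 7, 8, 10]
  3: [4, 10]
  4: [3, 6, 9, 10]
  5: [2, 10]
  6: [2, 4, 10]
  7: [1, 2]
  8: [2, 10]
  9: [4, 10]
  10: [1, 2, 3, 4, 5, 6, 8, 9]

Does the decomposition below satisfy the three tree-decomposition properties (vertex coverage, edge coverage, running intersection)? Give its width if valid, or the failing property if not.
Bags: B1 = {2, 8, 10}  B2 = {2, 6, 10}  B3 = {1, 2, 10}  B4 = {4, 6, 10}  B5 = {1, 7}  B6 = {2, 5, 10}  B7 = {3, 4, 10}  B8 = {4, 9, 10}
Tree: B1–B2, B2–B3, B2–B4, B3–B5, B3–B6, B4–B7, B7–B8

A tree decomposition must satisfy three properties: every vertex lies in some bag; for every edge, both endpoints lie together in some bag; and for every vertex, the bags containing it form a connected subtree. Here edge (2,7) lies in no bag, so the decomposition is invalid.

No — edge (2,7) lies in no bag.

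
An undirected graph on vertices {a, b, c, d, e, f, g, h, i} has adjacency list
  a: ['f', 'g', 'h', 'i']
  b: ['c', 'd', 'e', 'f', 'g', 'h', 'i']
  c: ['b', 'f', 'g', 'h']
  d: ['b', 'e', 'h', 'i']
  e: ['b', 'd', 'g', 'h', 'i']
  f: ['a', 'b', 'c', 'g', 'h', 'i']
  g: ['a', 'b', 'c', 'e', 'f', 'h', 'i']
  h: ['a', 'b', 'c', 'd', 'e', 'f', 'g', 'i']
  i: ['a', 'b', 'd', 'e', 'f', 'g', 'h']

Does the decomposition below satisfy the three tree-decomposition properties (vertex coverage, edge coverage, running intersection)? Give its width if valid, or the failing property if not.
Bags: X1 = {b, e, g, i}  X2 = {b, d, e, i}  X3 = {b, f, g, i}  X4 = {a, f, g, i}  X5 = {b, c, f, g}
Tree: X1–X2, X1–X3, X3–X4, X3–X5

No — vertex h appears in no bag.

A tree decomposition must satisfy three properties: every vertex lies in some bag; for every edge, both endpoints lie together in some bag; and for every vertex, the bags containing it form a connected subtree. Here vertex h appears in no bag, so the decomposition is invalid.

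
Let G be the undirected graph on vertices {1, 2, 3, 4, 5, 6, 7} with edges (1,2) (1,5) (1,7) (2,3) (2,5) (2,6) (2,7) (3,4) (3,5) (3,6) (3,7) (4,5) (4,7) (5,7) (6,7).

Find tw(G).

A width-3 tree decomposition is:
Bags: B1 = {2, 3, 5, 7}  B2 = {3, 4, 5, 7}  B3 = {2, 3, 6, 7}  B4 = {1, 2, 5, 7}
Tree: B1–B2, B1–B3, B1–B4
The largest bag has 4 vertices, giving width 3; this decomposition certifies tw(G) ≤ 3. Conversely, {1, 2, 5, 7} is a clique of size 4, and the vertices of any clique must share a bag in every tree decomposition; so some bag has ≥ 4 vertices and tw(G) ≥ 3. The upper and lower bounds meet at 3, so that is the treewidth.

3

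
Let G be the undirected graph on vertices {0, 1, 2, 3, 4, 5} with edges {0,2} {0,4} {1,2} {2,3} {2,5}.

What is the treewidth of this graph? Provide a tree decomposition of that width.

The largest bag has 2 vertices, giving width 1; this decomposition certifies tw(G) ≤ 1. Since G has at least one edge (e.g. 2–0), it is not an edgeless graph, so tw(G) ≥ 1. Therefore the treewidth is 1.

Treewidth 1.
Bags: B1 = {0, 2}  B2 = {2, 3}  B3 = {2, 5}  B4 = {0, 4}  B5 = {1, 2}
Tree: B1–B2, B1–B3, B1–B4, B2–B5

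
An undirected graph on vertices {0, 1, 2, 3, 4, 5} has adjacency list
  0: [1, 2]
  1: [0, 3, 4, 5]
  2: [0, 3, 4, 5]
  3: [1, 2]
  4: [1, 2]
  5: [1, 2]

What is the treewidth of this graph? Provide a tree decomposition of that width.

Treewidth 2.
One such decomposition:
Bags: B1 = {0, 1, 2}  B2 = {1, 2, 4}  B3 = {1, 2, 5}  B4 = {1, 2, 3}
Tree: B1–B2, B2–B3, B3–B4

Every bag has size at most 3, so the width is 3 − 1 = 2 and tw(G) ≤ 2. Since 2–0–1–4–2 is a cycle in G, G is not acyclic. Forests are exactly the graphs of treewidth ≤ 1, so tw(G) ≥ 2. Hence tw(G) = 2 exactly.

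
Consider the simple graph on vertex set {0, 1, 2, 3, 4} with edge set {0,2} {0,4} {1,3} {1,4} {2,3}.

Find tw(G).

2

A width-2 tree decomposition is:
Bags: B1 = {0, 2, 3}  B2 = {0, 3, 4}  B3 = {1, 3, 4}
Tree: B1–B2, B2–B3
Every bag has size at most 3, so the width is 3 − 1 = 2 and tw(G) ≤ 2. For the lower bound, G contains the cycle 3–2–0–4–1–3, so G is not a forest; only forests have treewidth ≤ 1, hence tw(G) ≥ 2. The upper and lower bounds meet at 2, so that is the treewidth.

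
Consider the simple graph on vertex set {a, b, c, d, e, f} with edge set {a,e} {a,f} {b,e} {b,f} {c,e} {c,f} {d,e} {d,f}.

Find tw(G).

2

A width-2 tree decomposition is:
Bags: B1 = {a, e, f}  B2 = {c, e, f}  B3 = {b, e, f}  B4 = {d, e, f}
Tree: B1–B2, B2–B3, B3–B4
The largest bag has 3 vertices, giving width 2; this decomposition certifies tw(G) ≤ 2. For the lower bound, G contains the cycle e–a–f–c–e, so G is not a forest; only forests have treewidth ≤ 1, hence tw(G) ≥ 2. The upper and lower bounds meet at 2, so that is the treewidth.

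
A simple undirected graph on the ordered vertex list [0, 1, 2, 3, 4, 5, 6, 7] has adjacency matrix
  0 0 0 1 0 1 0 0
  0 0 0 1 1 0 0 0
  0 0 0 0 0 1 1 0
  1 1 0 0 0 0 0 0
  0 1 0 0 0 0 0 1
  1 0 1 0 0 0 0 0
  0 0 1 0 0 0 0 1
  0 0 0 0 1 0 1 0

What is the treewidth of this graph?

A width-2 tree decomposition is:
Bags: B1 = {1, 3, 4}  B2 = {3, 4, 7}  B3 = {3, 6, 7}  B4 = {2, 3, 6}  B5 = {2, 3, 5}  B6 = {0, 3, 5}
Tree: B1–B2, B2–B3, B3–B4, B4–B5, B5–B6
Each bag holds 3 vertices, so the decomposition has width 2, which upper-bounds the treewidth. Since 3–1–4–7–6–2–5–0–3 is a cycle in G, G is not acyclic. Forests are exactly the graphs of treewidth ≤ 1, so tw(G) ≥ 2. Hence tw(G) = 2 exactly.

2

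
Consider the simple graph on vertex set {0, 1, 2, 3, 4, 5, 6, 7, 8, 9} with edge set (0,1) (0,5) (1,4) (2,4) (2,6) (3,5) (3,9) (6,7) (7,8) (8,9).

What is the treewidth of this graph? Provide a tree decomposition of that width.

Each bag holds 3 vertices, so the decomposition has width 2, which upper-bounds the treewidth. Since 4–1–0–5–3–9–8–7–6–2–4 is a cycle in G, G is not acyclic. Forests are exactly the graphs of treewidth ≤ 1, so tw(G) ≥ 2. Therefore the treewidth is 2.

Treewidth 2.
Bags: B1 = {0, 1, 4}  B2 = {0, 4, 5}  B3 = {3, 4, 5}  B4 = {3, 4, 9}  B5 = {4, 8, 9}  B6 = {4, 7, 8}  B7 = {4, 6, 7}  B8 = {2, 4, 6}
Tree: B1–B2, B2–B3, B3–B4, B4–B5, B5–B6, B6–B7, B7–B8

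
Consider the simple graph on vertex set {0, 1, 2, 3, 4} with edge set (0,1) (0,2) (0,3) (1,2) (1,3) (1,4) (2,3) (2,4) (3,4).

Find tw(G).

A width-3 tree decomposition is:
Bags: B1 = {1, 2, 3, 4}  B2 = {0, 1, 2, 3}
Tree: B1–B2
Each bag holds 4 vertices, so the decomposition has width 3, which upper-bounds the treewidth. Conversely, {0, 1, 2, 3} is a clique of size 4, and the vertices of any clique must share a bag in every tree decomposition; so some bag has ≥ 4 vertices and tw(G) ≥ 3. Combining the bounds, tw(G) = 3.

3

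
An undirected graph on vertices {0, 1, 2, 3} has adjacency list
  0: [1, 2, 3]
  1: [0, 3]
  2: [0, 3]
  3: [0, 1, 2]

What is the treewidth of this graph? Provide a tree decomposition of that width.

Every bag has size at most 3, so the width is 3 − 1 = 2 and tw(G) ≤ 2. Conversely, {0, 1, 3} is a clique of size 3, and the vertices of any clique must share a bag in every tree decomposition; so some bag has ≥ 3 vertices and tw(G) ≥ 2. Combining the bounds, tw(G) = 2.

Treewidth 2.
Bags: B1 = {0, 2, 3}  B2 = {0, 1, 3}
Tree: B1–B2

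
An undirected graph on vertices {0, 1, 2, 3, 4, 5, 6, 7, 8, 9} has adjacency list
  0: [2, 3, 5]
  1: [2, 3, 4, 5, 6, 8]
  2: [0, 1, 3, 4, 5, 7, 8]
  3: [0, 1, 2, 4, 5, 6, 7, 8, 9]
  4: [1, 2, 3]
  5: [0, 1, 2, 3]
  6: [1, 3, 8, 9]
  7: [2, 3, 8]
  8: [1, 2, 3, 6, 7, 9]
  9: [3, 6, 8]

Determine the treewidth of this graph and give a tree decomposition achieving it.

Treewidth 3.
One optimal decomposition is:
Bags: B1 = {1, 2, 3, 8}  B2 = {1, 2, 3, 5}  B3 = {0, 2, 3, 5}  B4 = {1, 3, 6, 8}  B5 = {3, 6, 8, 9}  B6 = {2, 3, 7, 8}  B7 = {1, 2, 3, 4}
Tree: B1–B2, B2–B3, B1–B4, B4–B5, B1–B6, B2–B7

The largest bag has 4 vertices, giving width 3; this decomposition certifies tw(G) ≤ 3. For the lower bound, the 4 vertices {3, 6, 8, 9} are pairwise adjacent, and any tree decomposition puts a clique entirely inside one bag — forcing width ≥ 3. Combining the bounds, tw(G) = 3.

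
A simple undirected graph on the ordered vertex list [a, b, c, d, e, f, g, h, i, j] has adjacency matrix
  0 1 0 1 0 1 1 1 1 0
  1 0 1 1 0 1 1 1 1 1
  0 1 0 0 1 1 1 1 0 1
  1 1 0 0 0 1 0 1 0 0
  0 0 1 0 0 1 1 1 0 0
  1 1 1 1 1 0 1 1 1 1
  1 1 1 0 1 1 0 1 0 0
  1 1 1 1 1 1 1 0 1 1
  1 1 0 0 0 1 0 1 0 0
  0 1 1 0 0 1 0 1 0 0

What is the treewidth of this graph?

A width-4 tree decomposition is:
Bags: B1 = {b, c, f, g, h}  B2 = {b, c, f, h, j}  B3 = {a, b, f, g, h}  B4 = {a, b, d, f, h}  B5 = {c, e, f, g, h}  B6 = {a, b, f, h, i}
Tree: B1–B2, B1–B3, B3–B4, B1–B5, B4–B6
The largest bag has 5 vertices, giving width 4; this decomposition certifies tw(G) ≤ 4. Conversely, {c, e, f, g, h} is a clique of size 5, and the vertices of any clique must share a bag in every tree decomposition; so some bag has ≥ 5 vertices and tw(G) ≥ 4. Hence tw(G) = 4 exactly.

4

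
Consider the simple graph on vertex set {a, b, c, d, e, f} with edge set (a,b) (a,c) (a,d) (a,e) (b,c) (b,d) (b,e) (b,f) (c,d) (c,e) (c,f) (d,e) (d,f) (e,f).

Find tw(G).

4

A width-4 tree decomposition is:
Bags: B1 = {a, b, c, d, e}  B2 = {b, c, d, e, f}
Tree: B1–B2
Every bag has size at most 5, so the width is 5 − 1 = 4 and tw(G) ≤ 4. Conversely, {b, c, d, e, f} is a clique of size 5, and the vertices of any clique must share a bag in every tree decomposition; so some bag has ≥ 5 vertices and tw(G) ≥ 4. Hence tw(G) = 4 exactly.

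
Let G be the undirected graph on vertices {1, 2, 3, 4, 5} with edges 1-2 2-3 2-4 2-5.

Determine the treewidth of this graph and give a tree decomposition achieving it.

Treewidth 1.
One optimal decomposition is:
Bags: B1 = {1, 2}  B2 = {2, 4}  B3 = {2, 3}  B4 = {2, 5}
Tree: B1–B2, B2–B3, B2–B4

The largest bag has 2 vertices, giving width 1; this decomposition certifies tw(G) ≤ 1. G has an edge, so its treewidth is at least 1. The upper and lower bounds meet at 1, so that is the treewidth.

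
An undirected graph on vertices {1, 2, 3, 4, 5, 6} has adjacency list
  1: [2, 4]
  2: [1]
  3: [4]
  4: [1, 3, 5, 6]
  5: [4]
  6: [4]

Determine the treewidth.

A width-1 tree decomposition is:
Bags: B1 = {4, 5}  B2 = {1, 4}  B3 = {3, 4}  B4 = {1, 2}  B5 = {4, 6}
Tree: B1–B2, B2–B3, B2–B4, B1–B5
The largest bag has 2 vertices, giving width 1; this decomposition certifies tw(G) ≤ 1. Any graph with an edge has treewidth ≥ 1, and G has the edge 4–5. Therefore the treewidth is 1.

1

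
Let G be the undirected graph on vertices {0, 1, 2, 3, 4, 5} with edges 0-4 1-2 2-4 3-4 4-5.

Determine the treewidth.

A width-1 tree decomposition is:
Bags: B1 = {4, 5}  B2 = {3, 4}  B3 = {2, 4}  B4 = {0, 4}  B5 = {1, 2}
Tree: B1–B2, B2–B3, B2–B4, B3–B5
Each bag holds 2 vertices, so the decomposition has width 1, which upper-bounds the treewidth. Since G has at least one edge (e.g. 4–5), it is not an edgeless graph, so tw(G) ≥ 1. Combining the bounds, tw(G) = 1.

1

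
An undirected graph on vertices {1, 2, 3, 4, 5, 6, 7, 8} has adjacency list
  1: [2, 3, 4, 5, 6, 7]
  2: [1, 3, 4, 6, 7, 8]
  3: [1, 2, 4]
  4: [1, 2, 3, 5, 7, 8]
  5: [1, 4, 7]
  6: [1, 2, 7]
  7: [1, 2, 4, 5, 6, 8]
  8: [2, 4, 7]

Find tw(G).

A width-3 tree decomposition is:
Bags: B1 = {1, 2, 3, 4}  B2 = {1, 2, 4, 7}  B3 = {1, 2, 6, 7}  B4 = {2, 4, 7, 8}  B5 = {1, 4, 5, 7}
Tree: B1–B2, B2–B3, B2–B4, B2–B5
Every bag has size at most 4, so the width is 4 − 1 = 3 and tw(G) ≤ 3. For the lower bound, the 4 vertices {2, 4, 7, 8} are pairwise adjacent, and any tree decomposition puts a clique entirely inside one bag — forcing width ≥ 3. Hence tw(G) = 3 exactly.

3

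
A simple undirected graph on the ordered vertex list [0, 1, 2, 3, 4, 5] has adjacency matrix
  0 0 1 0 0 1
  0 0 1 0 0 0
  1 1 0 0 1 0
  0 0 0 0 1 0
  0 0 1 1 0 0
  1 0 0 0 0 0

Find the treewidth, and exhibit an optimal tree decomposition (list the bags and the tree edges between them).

The largest bag has 2 vertices, giving width 1; this decomposition certifies tw(G) ≤ 1. Since G has at least one edge (e.g. 2–4), it is not an edgeless graph, so tw(G) ≥ 1. The upper and lower bounds meet at 1, so that is the treewidth.

Treewidth 1.
One optimal decomposition is:
Bags: B1 = {2, 4}  B2 = {1, 2}  B3 = {0, 2}  B4 = {3, 4}  B5 = {0, 5}
Tree: B1–B2, B1–B3, B1–B4, B3–B5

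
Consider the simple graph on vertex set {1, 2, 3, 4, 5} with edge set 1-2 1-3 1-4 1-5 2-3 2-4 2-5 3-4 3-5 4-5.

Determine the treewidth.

4

A width-4 tree decomposition is:
Bags: B1 = {1, 2, 3, 4, 5}
Tree: (single bag)
With just one bag of size 5, the width is 5 − 1 = 4, so tw(G) ≤ 4. On the other hand G contains the 5-clique {1, 2, 3, 4, 5}. A clique must lie in a single bag of any decomposition, so no decomposition can have width below 4. The upper and lower bounds meet at 4, so that is the treewidth.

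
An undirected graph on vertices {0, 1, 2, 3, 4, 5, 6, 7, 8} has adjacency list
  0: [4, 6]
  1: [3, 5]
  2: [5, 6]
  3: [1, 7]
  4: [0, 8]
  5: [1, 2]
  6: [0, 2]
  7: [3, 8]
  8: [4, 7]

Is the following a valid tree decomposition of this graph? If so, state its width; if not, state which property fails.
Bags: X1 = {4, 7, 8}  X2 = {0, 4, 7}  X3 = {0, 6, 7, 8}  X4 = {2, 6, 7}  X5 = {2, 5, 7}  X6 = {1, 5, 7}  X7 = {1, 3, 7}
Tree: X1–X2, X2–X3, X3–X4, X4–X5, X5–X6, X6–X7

A tree decomposition must satisfy three properties: every vertex lies in some bag; for every edge, both endpoints lie together in some bag; and for every vertex, the bags containing it form a connected subtree. Here bags containing vertex 8 are not connected in the tree, so the decomposition is invalid.

No — bags containing vertex 8 are not connected in the tree.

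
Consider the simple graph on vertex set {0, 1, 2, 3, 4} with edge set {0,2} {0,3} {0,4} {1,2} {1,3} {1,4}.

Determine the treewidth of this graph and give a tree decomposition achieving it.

Every bag has size at most 3, so the width is 3 − 1 = 2 and tw(G) ≤ 2. Since 0–3–1–2–0 is a cycle in G, G is not acyclic. Forests are exactly the graphs of treewidth ≤ 1, so tw(G) ≥ 2. Therefore the treewidth is 2.

Treewidth 2.
One optimal decomposition is:
Bags: B1 = {0, 1, 3}  B2 = {0, 1, 2}  B3 = {0, 1, 4}
Tree: B1–B2, B2–B3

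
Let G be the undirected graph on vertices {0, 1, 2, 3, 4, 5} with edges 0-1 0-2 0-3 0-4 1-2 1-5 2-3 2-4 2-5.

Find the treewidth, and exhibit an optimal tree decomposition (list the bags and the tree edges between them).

Treewidth 2.
One optimal decomposition is:
Bags: B1 = {0, 2, 4}  B2 = {0, 1, 2}  B3 = {1, 2, 5}  B4 = {0, 2, 3}
Tree: B1–B2, B2–B3, B2–B4

Every bag has size at most 3, so the width is 3 − 1 = 2 and tw(G) ≤ 2. Conversely, {0, 1, 2} is a clique of size 3, and the vertices of any clique must share a bag in every tree decomposition; so some bag has ≥ 3 vertices and tw(G) ≥ 2. The upper and lower bounds meet at 2, so that is the treewidth.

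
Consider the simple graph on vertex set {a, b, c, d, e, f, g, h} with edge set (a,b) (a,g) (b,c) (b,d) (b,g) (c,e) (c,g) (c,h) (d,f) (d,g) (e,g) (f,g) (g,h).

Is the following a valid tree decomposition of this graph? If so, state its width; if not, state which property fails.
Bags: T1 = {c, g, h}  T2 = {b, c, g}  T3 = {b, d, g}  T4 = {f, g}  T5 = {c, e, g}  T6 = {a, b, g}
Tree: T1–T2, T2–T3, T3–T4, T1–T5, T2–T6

A tree decomposition must satisfy three properties: every vertex lies in some bag; for every edge, both endpoints lie together in some bag; and for every vertex, the bags containing it form a connected subtree. Here edge (d,f) lies in no bag, so the decomposition is invalid.

No — edge (d,f) lies in no bag.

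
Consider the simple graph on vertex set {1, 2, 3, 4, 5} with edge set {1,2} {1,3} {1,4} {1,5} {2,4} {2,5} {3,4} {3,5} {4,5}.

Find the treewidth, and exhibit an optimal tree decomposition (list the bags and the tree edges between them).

Every bag has size at most 4, so the width is 4 − 1 = 3 and tw(G) ≤ 3. For the lower bound, the 4 vertices {1, 2, 4, 5} are pairwise adjacent, and any tree decomposition puts a clique entirely inside one bag — forcing width ≥ 3. Therefore the treewidth is 3.

Treewidth 3.
One such decomposition:
Bags: B1 = {1, 2, 4, 5}  B2 = {1, 3, 4, 5}
Tree: B1–B2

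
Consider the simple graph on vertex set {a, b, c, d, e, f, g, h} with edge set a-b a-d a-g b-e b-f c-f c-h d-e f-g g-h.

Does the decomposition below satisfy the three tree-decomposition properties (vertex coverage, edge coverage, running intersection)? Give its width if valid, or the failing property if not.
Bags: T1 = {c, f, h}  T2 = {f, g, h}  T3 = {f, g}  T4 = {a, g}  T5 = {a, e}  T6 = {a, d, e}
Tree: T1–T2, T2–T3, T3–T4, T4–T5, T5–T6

A tree decomposition must satisfy three properties: every vertex lies in some bag; for every edge, both endpoints lie together in some bag; and for every vertex, the bags containing it form a connected subtree. Here vertex b appears in no bag, so the decomposition is invalid.

No — vertex b appears in no bag.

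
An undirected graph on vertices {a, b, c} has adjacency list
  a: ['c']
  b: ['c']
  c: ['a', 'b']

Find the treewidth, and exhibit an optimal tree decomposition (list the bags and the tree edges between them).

Every bag has size at most 2, so the width is 2 − 1 = 1 and tw(G) ≤ 1. Since G has at least one edge (e.g. a–c), it is not an edgeless graph, so tw(G) ≥ 1. Combining the bounds, tw(G) = 1.

Treewidth 1.
One such decomposition:
Bags: B1 = {a, c}  B2 = {b, c}
Tree: B1–B2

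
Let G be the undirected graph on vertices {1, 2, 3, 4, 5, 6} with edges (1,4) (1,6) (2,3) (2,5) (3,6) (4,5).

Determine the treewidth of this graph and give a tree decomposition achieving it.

The largest bag has 3 vertices, giving width 2; this decomposition certifies tw(G) ≤ 2. For the lower bound, G contains the cycle 1–6–3–2–5–4–1, so G is not a forest; only forests have treewidth ≤ 1, hence tw(G) ≥ 2. The upper and lower bounds meet at 2, so that is the treewidth.

Treewidth 2.
One such decomposition:
Bags: B1 = {1, 3, 6}  B2 = {1, 2, 3}  B3 = {1, 2, 5}  B4 = {1, 4, 5}
Tree: B1–B2, B2–B3, B3–B4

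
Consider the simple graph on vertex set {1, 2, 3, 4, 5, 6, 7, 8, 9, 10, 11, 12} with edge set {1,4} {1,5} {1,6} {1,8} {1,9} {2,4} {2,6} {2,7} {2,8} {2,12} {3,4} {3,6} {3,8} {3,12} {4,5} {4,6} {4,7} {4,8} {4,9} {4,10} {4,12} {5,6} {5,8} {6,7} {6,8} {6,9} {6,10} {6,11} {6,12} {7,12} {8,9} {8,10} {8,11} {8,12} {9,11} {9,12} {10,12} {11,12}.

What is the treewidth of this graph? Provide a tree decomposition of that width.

Treewidth 4.
One such decomposition:
Bags: B1 = {1, 4, 6, 8, 9}  B2 = {4, 6, 8, 9, 12}  B3 = {2, 4, 6, 8, 12}  B4 = {1, 4, 5, 6, 8}  B5 = {4, 6, 8, 10, 12}  B6 = {3, 4, 6, 8, 12}  B7 = {6, 8, 9, 11, 12}  B8 = {2, 4, 6, 7, 12}
Tree: B1–B2, B2–B3, B1–B4, B3–B5, B2–B6, B2–B7, B3–B8

Every bag has size at most 5, so the width is 5 − 1 = 4 and tw(G) ≤ 4. For the lower bound, the 5 vertices {6, 8, 9, 11, 12} are pairwise adjacent, and any tree decomposition puts a clique entirely inside one bag — forcing width ≥ 4. Hence tw(G) = 4 exactly.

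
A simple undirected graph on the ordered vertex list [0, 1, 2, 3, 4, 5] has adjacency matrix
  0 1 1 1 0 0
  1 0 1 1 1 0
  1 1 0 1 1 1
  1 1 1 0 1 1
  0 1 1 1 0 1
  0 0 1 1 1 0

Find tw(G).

3

A width-3 tree decomposition is:
Bags: B1 = {2, 3, 4, 5}  B2 = {1, 2, 3, 4}  B3 = {0, 1, 2, 3}
Tree: B1–B2, B2–B3
The largest bag has 4 vertices, giving width 3; this decomposition certifies tw(G) ≤ 3. For the lower bound, the 4 vertices {0, 1, 2, 3} are pairwise adjacent, and any tree decomposition puts a clique entirely inside one bag — forcing width ≥ 3. Combining the bounds, tw(G) = 3.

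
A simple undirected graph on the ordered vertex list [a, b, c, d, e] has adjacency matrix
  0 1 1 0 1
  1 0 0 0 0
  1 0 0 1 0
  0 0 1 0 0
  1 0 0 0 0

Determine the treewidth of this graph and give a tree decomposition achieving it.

Treewidth 1.
One such decomposition:
Bags: B1 = {a, e}  B2 = {a, c}  B3 = {a, b}  B4 = {c, d}
Tree: B1–B2, B1–B3, B2–B4

Each bag holds 2 vertices, so the decomposition has width 1, which upper-bounds the treewidth. Since G has at least one edge (e.g. a–e), it is not an edgeless graph, so tw(G) ≥ 1. Hence tw(G) = 1 exactly.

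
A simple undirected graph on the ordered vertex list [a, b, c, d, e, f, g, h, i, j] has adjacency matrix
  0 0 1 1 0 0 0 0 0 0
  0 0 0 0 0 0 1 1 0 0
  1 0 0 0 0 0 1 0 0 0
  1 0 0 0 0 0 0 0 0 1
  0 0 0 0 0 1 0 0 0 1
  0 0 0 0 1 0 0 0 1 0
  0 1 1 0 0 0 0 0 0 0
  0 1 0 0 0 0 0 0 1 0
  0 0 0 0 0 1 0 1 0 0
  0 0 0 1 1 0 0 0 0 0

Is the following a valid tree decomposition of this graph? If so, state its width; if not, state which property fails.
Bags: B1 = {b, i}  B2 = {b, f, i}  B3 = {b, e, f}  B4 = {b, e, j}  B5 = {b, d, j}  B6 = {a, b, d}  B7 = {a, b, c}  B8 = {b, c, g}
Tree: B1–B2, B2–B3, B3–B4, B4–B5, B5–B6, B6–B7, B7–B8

No — vertex h appears in no bag.

A tree decomposition must satisfy three properties: every vertex lies in some bag; for every edge, both endpoints lie together in some bag; and for every vertex, the bags containing it form a connected subtree. Here vertex h appears in no bag, so the decomposition is invalid.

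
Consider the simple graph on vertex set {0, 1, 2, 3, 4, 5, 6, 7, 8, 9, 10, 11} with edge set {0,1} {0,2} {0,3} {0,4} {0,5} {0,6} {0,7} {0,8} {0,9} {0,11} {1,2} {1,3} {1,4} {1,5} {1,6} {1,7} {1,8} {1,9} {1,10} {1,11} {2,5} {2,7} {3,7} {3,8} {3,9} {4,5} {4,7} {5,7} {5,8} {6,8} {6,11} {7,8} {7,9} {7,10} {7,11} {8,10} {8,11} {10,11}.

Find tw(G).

A width-4 tree decomposition is:
Bags: B1 = {0, 1, 5, 7, 8}  B2 = {0, 1, 3, 7, 8}  B3 = {0, 1, 4, 5, 7}  B4 = {0, 1, 7, 8, 11}  B5 = {0, 1, 6, 8, 11}  B6 = {0, 1, 2, 5, 7}  B7 = {1, 7, 8, 10, 11}  B8 = {0, 1, 3, 7, 9}
Tree: B1–B2, B1–B3, B1–B4, B4–B5, B3–B6, B4–B7, B2–B8
Each bag holds 5 vertices, so the decomposition has width 4, which upper-bounds the treewidth. For the lower bound, the 5 vertices {0, 1, 6, 8, 11} are pairwise adjacent, and any tree decomposition puts a clique entirely inside one bag — forcing width ≥ 4. Therefore the treewidth is 4.

4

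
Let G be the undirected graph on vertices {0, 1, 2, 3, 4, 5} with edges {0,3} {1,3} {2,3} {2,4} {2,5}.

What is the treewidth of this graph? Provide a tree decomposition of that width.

Each bag holds 2 vertices, so the decomposition has width 1, which upper-bounds the treewidth. Since G has at least one edge (e.g. 1–3), it is not an edgeless graph, so tw(G) ≥ 1. The upper and lower bounds meet at 1, so that is the treewidth.

Treewidth 1.
One optimal decomposition is:
Bags: B1 = {1, 3}  B2 = {2, 3}  B3 = {2, 5}  B4 = {0, 3}  B5 = {2, 4}
Tree: B1–B2, B2–B3, B1–B4, B3–B5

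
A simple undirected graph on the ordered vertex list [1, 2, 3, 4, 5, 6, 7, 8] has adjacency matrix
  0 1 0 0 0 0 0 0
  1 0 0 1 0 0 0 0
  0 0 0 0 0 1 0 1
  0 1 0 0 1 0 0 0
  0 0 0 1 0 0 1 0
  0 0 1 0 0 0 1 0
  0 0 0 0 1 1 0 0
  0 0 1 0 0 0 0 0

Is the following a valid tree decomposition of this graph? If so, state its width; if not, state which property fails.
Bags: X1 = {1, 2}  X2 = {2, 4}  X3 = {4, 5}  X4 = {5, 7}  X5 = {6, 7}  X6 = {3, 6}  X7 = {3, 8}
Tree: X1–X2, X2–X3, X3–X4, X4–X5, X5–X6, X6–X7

Yes; width 1.

Checking the three conditions: (i) the bags cover all of {1, 2, 3, 4, 5, 6, 7, 8}; (ii) for each edge, some bag contains both endpoints; (iii) the bags containing any fixed vertex form a subtree. All hold, so the decomposition is valid with width 2 − 1 = 1.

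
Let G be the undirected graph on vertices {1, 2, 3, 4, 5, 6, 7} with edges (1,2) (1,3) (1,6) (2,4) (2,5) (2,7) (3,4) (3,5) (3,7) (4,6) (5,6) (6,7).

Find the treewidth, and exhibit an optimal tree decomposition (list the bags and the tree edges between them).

Each bag holds 4 vertices, so the decomposition has width 3, which upper-bounds the treewidth. For the lower bound: the 4 vertex sets {3,4}, {1,6}, {2}, {7} are disjoint, each induces a connected subgraph, and every pair is joined by at least one edge of G. Contracting each set to a single vertex therefore yields K_{4} as a minor, and since treewidth is minor-monotone, tw(G) ≥ tw(K_{4}) = 3. Hence tw(G) = 3 exactly.

Treewidth 3.
One such decomposition:
Bags: B1 = {2, 3, 4, 6}  B2 = {1, 2, 3, 6}  B3 = {2, 3, 6, 7}  B4 = {2, 3, 5, 6}
Tree: B1–B2, B2–B3, B3–B4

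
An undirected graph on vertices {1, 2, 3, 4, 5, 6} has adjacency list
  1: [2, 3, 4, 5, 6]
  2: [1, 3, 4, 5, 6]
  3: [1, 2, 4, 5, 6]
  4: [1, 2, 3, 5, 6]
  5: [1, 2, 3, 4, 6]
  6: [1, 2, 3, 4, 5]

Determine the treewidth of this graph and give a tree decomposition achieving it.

With just one bag of size 6, the width is 6 − 1 = 5, so tw(G) ≤ 5. For the lower bound, the 6 vertices {1, 2, 3, 4, 5, 6} are pairwise adjacent, and any tree decomposition puts a clique entirely inside one bag — forcing width ≥ 5. Therefore the treewidth is 5.

Treewidth 5.
One optimal decomposition is:
Bags: B1 = {1, 2, 3, 4, 5, 6}
Tree: (single bag)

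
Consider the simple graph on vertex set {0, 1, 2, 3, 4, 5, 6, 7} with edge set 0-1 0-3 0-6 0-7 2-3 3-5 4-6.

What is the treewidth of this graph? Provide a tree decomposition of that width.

Treewidth 1.
One optimal decomposition is:
Bags: B1 = {4, 6}  B2 = {0, 6}  B3 = {0, 1}  B4 = {0, 3}  B5 = {3, 5}  B6 = {0, 7}  B7 = {2, 3}
Tree: B1–B2, B2–B3, B2–B4, B4–B5, B2–B6, B4–B7

Every bag has size at most 2, so the width is 2 − 1 = 1 and tw(G) ≤ 1. Any graph with an edge has treewidth ≥ 1, and G has the edge 4–6. The upper and lower bounds meet at 1, so that is the treewidth.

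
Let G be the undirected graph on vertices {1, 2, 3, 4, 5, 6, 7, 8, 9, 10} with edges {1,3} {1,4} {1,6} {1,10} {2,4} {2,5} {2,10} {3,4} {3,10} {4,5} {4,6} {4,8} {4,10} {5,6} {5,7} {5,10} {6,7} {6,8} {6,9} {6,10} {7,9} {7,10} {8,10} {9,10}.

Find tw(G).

3

A width-3 tree decomposition is:
Bags: B1 = {4, 5, 6, 10}  B2 = {5, 6, 7, 10}  B3 = {2, 4, 5, 10}  B4 = {1, 4, 6, 10}  B5 = {4, 6, 8, 10}  B6 = {1, 3, 4, 10}  B7 = {6, 7, 9, 10}
Tree: B1–B2, B1–B3, B1–B4, B4–B5, B4–B6, B2–B7
The largest bag has 4 vertices, giving width 3; this decomposition certifies tw(G) ≤ 3. On the other hand G contains the 4-clique {6, 7, 9, 10}. A clique must lie in a single bag of any decomposition, so no decomposition can have width below 3. Therefore the treewidth is 3.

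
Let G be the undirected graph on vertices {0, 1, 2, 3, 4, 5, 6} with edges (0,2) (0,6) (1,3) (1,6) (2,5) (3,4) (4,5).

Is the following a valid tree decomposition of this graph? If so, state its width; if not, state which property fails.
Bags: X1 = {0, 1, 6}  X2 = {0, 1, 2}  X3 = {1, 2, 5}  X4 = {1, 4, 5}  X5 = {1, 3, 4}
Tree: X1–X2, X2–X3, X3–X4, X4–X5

Yes; width 2.

Checking the three conditions: (i) the bags cover all of {0, 1, 2, 3, 4, 5, 6}; (ii) for each edge, some bag contains both endpoints; (iii) the bags containing any fixed vertex form a subtree. All hold, so the decomposition is valid with width 3 − 1 = 2.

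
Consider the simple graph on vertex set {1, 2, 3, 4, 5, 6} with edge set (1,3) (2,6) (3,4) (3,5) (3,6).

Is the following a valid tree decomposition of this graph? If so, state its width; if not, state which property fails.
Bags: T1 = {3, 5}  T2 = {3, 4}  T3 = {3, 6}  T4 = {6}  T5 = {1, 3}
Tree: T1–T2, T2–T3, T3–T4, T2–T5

No — vertex 2 appears in no bag.

A tree decomposition must satisfy three properties: every vertex lies in some bag; for every edge, both endpoints lie together in some bag; and for every vertex, the bags containing it form a connected subtree. Here vertex 2 appears in no bag, so the decomposition is invalid.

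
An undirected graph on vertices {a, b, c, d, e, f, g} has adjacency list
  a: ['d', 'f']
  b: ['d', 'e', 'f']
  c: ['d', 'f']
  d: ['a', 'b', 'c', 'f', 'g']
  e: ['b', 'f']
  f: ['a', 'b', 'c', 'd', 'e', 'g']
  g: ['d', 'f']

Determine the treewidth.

2

A width-2 tree decomposition is:
Bags: B1 = {b, d, f}  B2 = {c, d, f}  B3 = {b, e, f}  B4 = {d, f, g}  B5 = {a, d, f}
Tree: B1–B2, B1–B3, B2–B4, B1–B5
Every bag has size at most 3, so the width is 3 − 1 = 2 and tw(G) ≤ 2. On the other hand G contains the 3-clique {d, f, g}. A clique must lie in a single bag of any decomposition, so no decomposition can have width below 2. Combining the bounds, tw(G) = 2.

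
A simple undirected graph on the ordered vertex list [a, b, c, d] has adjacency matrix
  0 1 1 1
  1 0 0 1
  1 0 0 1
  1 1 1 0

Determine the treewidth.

2

A width-2 tree decomposition is:
Bags: B1 = {a, c, d}  B2 = {a, b, d}
Tree: B1–B2
The largest bag has 3 vertices, giving width 2; this decomposition certifies tw(G) ≤ 2. Conversely, {a, c, d} is a clique of size 3, and the vertices of any clique must share a bag in every tree decomposition; so some bag has ≥ 3 vertices and tw(G) ≥ 2. Therefore the treewidth is 2.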